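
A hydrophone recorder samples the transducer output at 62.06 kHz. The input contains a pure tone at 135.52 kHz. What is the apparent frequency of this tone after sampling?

135.52 kHz mod fs = 11.4 kHz.
11.4 kHz ≤ fs/2 = 31.03 kHz, appears at 11.4 kHz.

11.4 kHz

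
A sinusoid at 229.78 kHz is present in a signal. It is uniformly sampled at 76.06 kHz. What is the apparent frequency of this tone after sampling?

229.78 kHz mod fs = 1.6 kHz.
1.6 kHz ≤ fs/2 = 38.03 kHz, appears at 1.6 kHz.

1.6 kHz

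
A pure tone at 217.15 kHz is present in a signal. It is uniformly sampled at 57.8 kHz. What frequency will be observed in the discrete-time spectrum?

217.15 kHz mod fs = 43.75 kHz.
43.75 kHz > fs/2 = 28.9 kHz, folds to fs − 43.75 kHz = 14.05 kHz.

14.05 kHz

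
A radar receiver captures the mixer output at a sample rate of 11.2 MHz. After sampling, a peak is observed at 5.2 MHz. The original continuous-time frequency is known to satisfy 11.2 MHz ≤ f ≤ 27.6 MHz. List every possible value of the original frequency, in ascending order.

Frequencies that alias to 5.2 MHz are k·fs ± 5.2 MHz for integer k ≥ 0.
k=0: 5.2 MHz.
k=1: 6 MHz, 16.4 MHz.
k=2: 17.2 MHz, 27.6 MHz.
k=3: 28.4 MHz, 38.8 MHz.
Within [11.2 MHz, 27.6 MHz]: 16.4 MHz, 17.2 MHz, 27.6 MHz.

16.4 MHz, 17.2 MHz, 27.6 MHz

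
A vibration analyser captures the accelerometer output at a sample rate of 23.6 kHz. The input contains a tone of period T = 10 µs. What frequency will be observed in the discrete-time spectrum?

5.6 kHz

T = 10 µs → f = 1/T = 100 kHz.
100 kHz mod fs = 5.6 kHz.
5.6 kHz ≤ fs/2 = 11.8 kHz, appears at 5.6 kHz.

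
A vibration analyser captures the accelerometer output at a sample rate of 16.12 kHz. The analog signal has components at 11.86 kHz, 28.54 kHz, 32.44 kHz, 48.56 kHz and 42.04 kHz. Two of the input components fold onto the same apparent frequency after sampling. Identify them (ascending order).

32.44 kHz, 48.56 kHz

fs/2 = 8.06 kHz.
11.86 kHz > fs/2 = 8.06 kHz, folds to fs − 11.86 kHz = 4.26 kHz.
28.54 kHz mod fs = 12.42 kHz.
12.42 kHz > fs/2 = 8.06 kHz, folds to fs − 12.42 kHz = 3.7 kHz.
32.44 kHz mod fs = 0.2 kHz.
0.2 kHz ≤ fs/2 = 8.06 kHz, appears at 0.2 kHz.
48.56 kHz mod fs = 0.2 kHz.
0.2 kHz ≤ fs/2 = 8.06 kHz, appears at 0.2 kHz.
42.04 kHz mod fs = 9.8 kHz.
9.8 kHz > fs/2 = 8.06 kHz, folds to fs − 9.8 kHz = 6.32 kHz.
32.44 kHz and 48.56 kHz both map to 0.2 kHz.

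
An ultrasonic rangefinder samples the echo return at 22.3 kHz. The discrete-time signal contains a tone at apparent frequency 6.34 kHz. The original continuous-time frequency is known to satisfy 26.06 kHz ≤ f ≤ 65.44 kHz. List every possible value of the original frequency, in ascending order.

Frequencies that alias to 6.34 kHz are k·fs ± 6.34 kHz for integer k ≥ 0.
k=0: 6.34 kHz.
k=1: 15.96 kHz, 28.64 kHz.
k=2: 38.26 kHz, 50.94 kHz.
k=3: 60.56 kHz, 73.24 kHz.
k=4: 82.86 kHz, 95.54 kHz.
Within [26.06 kHz, 65.44 kHz]: 28.64 kHz, 38.26 kHz, 50.94 kHz, 60.56 kHz.

28.64 kHz, 38.26 kHz, 50.94 kHz, 60.56 kHz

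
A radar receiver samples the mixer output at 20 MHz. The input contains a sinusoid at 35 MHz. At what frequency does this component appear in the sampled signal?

5 MHz

35 MHz mod fs = 15 MHz.
15 MHz > fs/2 = 10 MHz, folds to fs − 15 MHz = 5 MHz.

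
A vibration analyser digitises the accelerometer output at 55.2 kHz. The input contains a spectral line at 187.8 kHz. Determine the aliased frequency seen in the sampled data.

22.2 kHz

187.8 kHz mod fs = 22.2 kHz.
22.2 kHz ≤ fs/2 = 27.6 kHz, appears at 22.2 kHz.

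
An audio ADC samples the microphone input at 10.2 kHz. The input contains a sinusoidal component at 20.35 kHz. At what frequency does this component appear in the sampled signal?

20.35 kHz mod fs = 10.15 kHz.
10.15 kHz > fs/2 = 5.1 kHz, folds to fs − 10.15 kHz = 0.05 kHz.

0.05 kHz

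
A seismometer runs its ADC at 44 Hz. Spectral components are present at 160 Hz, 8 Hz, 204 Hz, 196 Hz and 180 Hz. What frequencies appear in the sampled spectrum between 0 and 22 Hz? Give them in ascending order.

fs/2 = 22 Hz.
160 Hz mod fs = 28 Hz.
28 Hz > fs/2 = 22 Hz, folds to fs − 28 Hz = 16 Hz.
8 Hz ≤ fs/2 = 22 Hz, passes unchanged.
204 Hz mod fs = 28 Hz.
28 Hz > fs/2 = 22 Hz, folds to fs − 28 Hz = 16 Hz.
196 Hz mod fs = 20 Hz.
20 Hz ≤ fs/2 = 22 Hz, appears at 20 Hz.
180 Hz mod fs = 4 Hz.
4 Hz ≤ fs/2 = 22 Hz, appears at 4 Hz.
Distinct values: {4 Hz, 8 Hz, 16 Hz, 20 Hz}.

4 Hz, 8 Hz, 16 Hz, 20 Hz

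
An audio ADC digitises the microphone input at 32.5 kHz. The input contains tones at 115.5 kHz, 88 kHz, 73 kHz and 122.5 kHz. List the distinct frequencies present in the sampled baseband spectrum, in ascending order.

7.5 kHz, 8 kHz, 9.5 kHz, 14.5 kHz

fs/2 = 16.25 kHz.
115.5 kHz mod fs = 18 kHz.
18 kHz > fs/2 = 16.25 kHz, folds to fs − 18 kHz = 14.5 kHz.
88 kHz mod fs = 23 kHz.
23 kHz > fs/2 = 16.25 kHz, folds to fs − 23 kHz = 9.5 kHz.
73 kHz mod fs = 8 kHz.
8 kHz ≤ fs/2 = 16.25 kHz, appears at 8 kHz.
122.5 kHz mod fs = 25 kHz.
25 kHz > fs/2 = 16.25 kHz, folds to fs − 25 kHz = 7.5 kHz.
Distinct values: {7.5 kHz, 8 kHz, 9.5 kHz, 14.5 kHz}.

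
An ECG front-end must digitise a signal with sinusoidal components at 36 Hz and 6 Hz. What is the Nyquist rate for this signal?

72 Hz

Highest-frequency component: 36 Hz.
Nyquist rate = 2 × 36 Hz = 72 Hz.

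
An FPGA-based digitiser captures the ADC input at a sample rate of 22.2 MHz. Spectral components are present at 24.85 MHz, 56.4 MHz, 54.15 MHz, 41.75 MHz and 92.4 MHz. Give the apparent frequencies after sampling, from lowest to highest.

fs/2 = 11.1 MHz.
24.85 MHz mod fs = 2.65 MHz.
2.65 MHz ≤ fs/2 = 11.1 MHz, appears at 2.65 MHz.
56.4 MHz mod fs = 12 MHz.
12 MHz > fs/2 = 11.1 MHz, folds to fs − 12 MHz = 10.2 MHz.
54.15 MHz mod fs = 9.75 MHz.
9.75 MHz ≤ fs/2 = 11.1 MHz, appears at 9.75 MHz.
41.75 MHz mod fs = 19.55 MHz.
19.55 MHz > fs/2 = 11.1 MHz, folds to fs − 19.55 MHz = 2.65 MHz.
92.4 MHz mod fs = 3.6 MHz.
3.6 MHz ≤ fs/2 = 11.1 MHz, appears at 3.6 MHz.
Distinct values: {2.65 MHz, 3.6 MHz, 9.75 MHz, 10.2 MHz}.

2.65 MHz, 3.6 MHz, 9.75 MHz, 10.2 MHz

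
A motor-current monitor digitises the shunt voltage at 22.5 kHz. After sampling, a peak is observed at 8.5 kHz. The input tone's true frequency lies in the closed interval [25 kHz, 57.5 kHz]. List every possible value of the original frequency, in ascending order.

Frequencies that alias to 8.5 kHz are k·fs ± 8.5 kHz for integer k ≥ 0.
k=0: 8.5 kHz.
k=1: 14 kHz, 31 kHz.
k=2: 36.5 kHz, 53.5 kHz.
k=3: 59 kHz, 76 kHz.
Within [25 kHz, 57.5 kHz]: 31 kHz, 36.5 kHz, 53.5 kHz.

31 kHz, 36.5 kHz, 53.5 kHz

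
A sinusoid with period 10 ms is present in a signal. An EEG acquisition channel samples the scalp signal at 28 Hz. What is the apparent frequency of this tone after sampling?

T = 10 ms → f = 1/T = 100 Hz.
100 Hz mod fs = 16 Hz.
16 Hz > fs/2 = 14 Hz, folds to fs − 16 Hz = 12 Hz.

12 Hz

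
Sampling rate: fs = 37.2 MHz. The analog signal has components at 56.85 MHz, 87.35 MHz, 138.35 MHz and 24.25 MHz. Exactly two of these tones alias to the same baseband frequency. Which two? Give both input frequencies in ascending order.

24.25 MHz, 87.35 MHz

fs/2 = 18.6 MHz.
56.85 MHz mod fs = 19.65 MHz.
19.65 MHz > fs/2 = 18.6 MHz, folds to fs − 19.65 MHz = 17.55 MHz.
87.35 MHz mod fs = 12.95 MHz.
12.95 MHz ≤ fs/2 = 18.6 MHz, appears at 12.95 MHz.
138.35 MHz mod fs = 26.75 MHz.
26.75 MHz > fs/2 = 18.6 MHz, folds to fs − 26.75 MHz = 10.45 MHz.
24.25 MHz > fs/2 = 18.6 MHz, folds to fs − 24.25 MHz = 12.95 MHz.
24.25 MHz and 87.35 MHz both map to 12.95 MHz.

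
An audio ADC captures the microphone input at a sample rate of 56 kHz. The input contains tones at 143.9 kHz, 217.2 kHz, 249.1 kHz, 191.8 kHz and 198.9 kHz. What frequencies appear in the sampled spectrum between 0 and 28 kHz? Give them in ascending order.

fs/2 = 28 kHz.
143.9 kHz mod fs = 31.9 kHz.
31.9 kHz > fs/2 = 28 kHz, folds to fs − 31.9 kHz = 24.1 kHz.
217.2 kHz mod fs = 49.2 kHz.
49.2 kHz > fs/2 = 28 kHz, folds to fs − 49.2 kHz = 6.8 kHz.
249.1 kHz mod fs = 25.1 kHz.
25.1 kHz ≤ fs/2 = 28 kHz, appears at 25.1 kHz.
191.8 kHz mod fs = 23.8 kHz.
23.8 kHz ≤ fs/2 = 28 kHz, appears at 23.8 kHz.
198.9 kHz mod fs = 30.9 kHz.
30.9 kHz > fs/2 = 28 kHz, folds to fs − 30.9 kHz = 25.1 kHz.
Distinct values: {6.8 kHz, 23.8 kHz, 24.1 kHz, 25.1 kHz}.

6.8 kHz, 23.8 kHz, 24.1 kHz, 25.1 kHz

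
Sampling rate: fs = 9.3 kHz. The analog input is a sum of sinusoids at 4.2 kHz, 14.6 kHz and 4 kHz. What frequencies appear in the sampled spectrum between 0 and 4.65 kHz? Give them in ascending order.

fs/2 = 4.65 kHz.
4.2 kHz ≤ fs/2 = 4.65 kHz, passes unchanged.
14.6 kHz mod fs = 5.3 kHz.
5.3 kHz > fs/2 = 4.65 kHz, folds to fs − 5.3 kHz = 4 kHz.
4 kHz ≤ fs/2 = 4.65 kHz, passes unchanged.
Distinct values: {4 kHz, 4.2 kHz}.

4 kHz, 4.2 kHz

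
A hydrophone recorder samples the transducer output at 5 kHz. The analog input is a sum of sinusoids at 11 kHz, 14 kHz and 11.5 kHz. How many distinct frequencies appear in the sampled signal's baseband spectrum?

fs/2 = 2.5 kHz.
11 kHz mod fs = 1 kHz.
1 kHz ≤ fs/2 = 2.5 kHz, appears at 1 kHz.
14 kHz mod fs = 4 kHz.
4 kHz > fs/2 = 2.5 kHz, folds to fs − 4 kHz = 1 kHz.
11.5 kHz mod fs = 1.5 kHz.
1.5 kHz ≤ fs/2 = 2.5 kHz, appears at 1.5 kHz.
Distinct values: {1 kHz, 1.5 kHz} → 2.

2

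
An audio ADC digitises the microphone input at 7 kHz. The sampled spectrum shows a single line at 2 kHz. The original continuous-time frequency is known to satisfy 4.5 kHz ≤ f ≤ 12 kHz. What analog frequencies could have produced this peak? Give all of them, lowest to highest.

5 kHz, 9 kHz, 12 kHz

Frequencies that alias to 2 kHz are k·fs ± 2 kHz for integer k ≥ 0.
k=0: 2 kHz.
k=1: 5 kHz, 9 kHz.
k=2: 12 kHz, 16 kHz.
k=3: 19 kHz, 23 kHz.
Within [4.5 kHz, 12 kHz]: 5 kHz, 9 kHz, 12 kHz.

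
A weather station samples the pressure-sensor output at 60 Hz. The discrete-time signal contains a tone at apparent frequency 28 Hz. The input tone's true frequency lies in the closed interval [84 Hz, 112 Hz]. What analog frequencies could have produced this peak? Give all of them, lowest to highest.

Frequencies that alias to 28 Hz are k·fs ± 28 Hz for integer k ≥ 0.
k=0: 28 Hz.
k=1: 32 Hz, 88 Hz.
k=2: 92 Hz, 148 Hz.
k=3: 152 Hz, 208 Hz.
Within [84 Hz, 112 Hz]: 88 Hz, 92 Hz.

88 Hz, 92 Hz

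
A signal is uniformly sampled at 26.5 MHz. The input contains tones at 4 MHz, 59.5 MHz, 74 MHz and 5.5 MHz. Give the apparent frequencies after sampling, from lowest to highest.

4 MHz, 5.5 MHz, 6.5 MHz

fs/2 = 13.25 MHz.
4 MHz ≤ fs/2 = 13.25 MHz, passes unchanged.
59.5 MHz mod fs = 6.5 MHz.
6.5 MHz ≤ fs/2 = 13.25 MHz, appears at 6.5 MHz.
74 MHz mod fs = 21 MHz.
21 MHz > fs/2 = 13.25 MHz, folds to fs − 21 MHz = 5.5 MHz.
5.5 MHz ≤ fs/2 = 13.25 MHz, passes unchanged.
Distinct values: {4 MHz, 5.5 MHz, 6.5 MHz}.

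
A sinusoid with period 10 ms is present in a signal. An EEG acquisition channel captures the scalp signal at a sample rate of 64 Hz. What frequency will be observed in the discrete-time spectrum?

T = 10 ms → f = 1/T = 100 Hz.
100 Hz mod fs = 36 Hz.
36 Hz > fs/2 = 32 Hz, folds to fs − 36 Hz = 28 Hz.

28 Hz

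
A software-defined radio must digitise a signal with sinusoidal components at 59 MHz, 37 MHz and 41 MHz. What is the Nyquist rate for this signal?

118 MHz

Highest-frequency component: 59 MHz.
Nyquist rate = 2 × 59 MHz = 118 MHz.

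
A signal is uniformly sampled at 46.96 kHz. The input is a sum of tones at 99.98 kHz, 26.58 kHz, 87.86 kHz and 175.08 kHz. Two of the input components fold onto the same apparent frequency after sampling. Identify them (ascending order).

fs/2 = 23.48 kHz.
99.98 kHz mod fs = 6.06 kHz.
6.06 kHz ≤ fs/2 = 23.48 kHz, appears at 6.06 kHz.
26.58 kHz > fs/2 = 23.48 kHz, folds to fs − 26.58 kHz = 20.38 kHz.
87.86 kHz mod fs = 40.9 kHz.
40.9 kHz > fs/2 = 23.48 kHz, folds to fs − 40.9 kHz = 6.06 kHz.
175.08 kHz mod fs = 34.2 kHz.
34.2 kHz > fs/2 = 23.48 kHz, folds to fs − 34.2 kHz = 12.76 kHz.
87.86 kHz and 99.98 kHz both map to 6.06 kHz.

87.86 kHz, 99.98 kHz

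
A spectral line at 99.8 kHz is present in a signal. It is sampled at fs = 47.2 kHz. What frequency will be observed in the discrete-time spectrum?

5.4 kHz

99.8 kHz mod fs = 5.4 kHz.
5.4 kHz ≤ fs/2 = 23.6 kHz, appears at 5.4 kHz.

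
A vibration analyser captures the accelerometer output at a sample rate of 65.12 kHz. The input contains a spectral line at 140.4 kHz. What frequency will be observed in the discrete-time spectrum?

10.16 kHz

140.4 kHz mod fs = 10.16 kHz.
10.16 kHz ≤ fs/2 = 32.56 kHz, appears at 10.16 kHz.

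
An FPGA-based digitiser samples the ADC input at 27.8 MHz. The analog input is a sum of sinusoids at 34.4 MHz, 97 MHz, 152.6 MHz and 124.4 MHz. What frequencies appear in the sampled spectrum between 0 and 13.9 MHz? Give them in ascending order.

6.6 MHz, 13.2 MHz, 13.6 MHz

fs/2 = 13.9 MHz.
34.4 MHz mod fs = 6.6 MHz.
6.6 MHz ≤ fs/2 = 13.9 MHz, appears at 6.6 MHz.
97 MHz mod fs = 13.6 MHz.
13.6 MHz ≤ fs/2 = 13.9 MHz, appears at 13.6 MHz.
152.6 MHz mod fs = 13.6 MHz.
13.6 MHz ≤ fs/2 = 13.9 MHz, appears at 13.6 MHz.
124.4 MHz mod fs = 13.2 MHz.
13.2 MHz ≤ fs/2 = 13.9 MHz, appears at 13.2 MHz.
Distinct values: {6.6 MHz, 13.2 MHz, 13.6 MHz}.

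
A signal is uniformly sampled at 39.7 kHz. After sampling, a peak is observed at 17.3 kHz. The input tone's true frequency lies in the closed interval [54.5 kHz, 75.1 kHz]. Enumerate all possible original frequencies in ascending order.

57 kHz, 62.1 kHz

Frequencies that alias to 17.3 kHz are k·fs ± 17.3 kHz for integer k ≥ 0.
k=0: 17.3 kHz.
k=1: 22.4 kHz, 57 kHz.
k=2: 62.1 kHz, 96.7 kHz.
k=3: 101.8 kHz, 136.4 kHz.
Within [54.5 kHz, 75.1 kHz]: 57 kHz, 62.1 kHz.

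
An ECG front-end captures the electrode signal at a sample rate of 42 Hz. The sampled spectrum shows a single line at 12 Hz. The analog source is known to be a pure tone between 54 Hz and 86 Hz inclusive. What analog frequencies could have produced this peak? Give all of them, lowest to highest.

54 Hz, 72 Hz

Frequencies that alias to 12 Hz are k·fs ± 12 Hz for integer k ≥ 0.
k=0: 12 Hz.
k=1: 30 Hz, 54 Hz.
k=2: 72 Hz, 96 Hz.
k=3: 114 Hz, 138 Hz.
Within [54 Hz, 86 Hz]: 54 Hz, 72 Hz.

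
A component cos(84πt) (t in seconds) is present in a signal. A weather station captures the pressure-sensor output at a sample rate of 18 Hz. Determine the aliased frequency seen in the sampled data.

ω = 84π rad/s → f = ω/(2π) = 42 Hz.
42 Hz mod fs = 6 Hz.
6 Hz ≤ fs/2 = 9 Hz, appears at 6 Hz.

6 Hz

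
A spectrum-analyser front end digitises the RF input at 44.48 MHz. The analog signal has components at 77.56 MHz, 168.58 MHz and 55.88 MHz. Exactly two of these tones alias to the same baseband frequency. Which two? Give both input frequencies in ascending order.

fs/2 = 22.24 MHz.
77.56 MHz mod fs = 33.08 MHz.
33.08 MHz > fs/2 = 22.24 MHz, folds to fs − 33.08 MHz = 11.4 MHz.
168.58 MHz mod fs = 35.14 MHz.
35.14 MHz > fs/2 = 22.24 MHz, folds to fs − 35.14 MHz = 9.34 MHz.
55.88 MHz mod fs = 11.4 MHz.
11.4 MHz ≤ fs/2 = 22.24 MHz, appears at 11.4 MHz.
55.88 MHz and 77.56 MHz both map to 11.4 MHz.

55.88 MHz, 77.56 MHz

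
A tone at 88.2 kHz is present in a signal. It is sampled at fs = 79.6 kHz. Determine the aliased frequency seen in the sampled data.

8.6 kHz

88.2 kHz mod fs = 8.6 kHz.
8.6 kHz ≤ fs/2 = 39.8 kHz, appears at 8.6 kHz.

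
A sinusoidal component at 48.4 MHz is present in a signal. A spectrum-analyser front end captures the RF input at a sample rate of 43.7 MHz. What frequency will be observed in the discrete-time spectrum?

4.7 MHz

48.4 MHz mod fs = 4.7 MHz.
4.7 MHz ≤ fs/2 = 21.85 MHz, appears at 4.7 MHz.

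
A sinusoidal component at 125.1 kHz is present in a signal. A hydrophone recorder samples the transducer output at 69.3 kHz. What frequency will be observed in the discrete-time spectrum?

125.1 kHz mod fs = 55.8 kHz.
55.8 kHz > fs/2 = 34.65 kHz, folds to fs − 55.8 kHz = 13.5 kHz.

13.5 kHz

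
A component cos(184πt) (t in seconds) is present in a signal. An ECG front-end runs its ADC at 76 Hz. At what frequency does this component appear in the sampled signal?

ω = 184π rad/s → f = ω/(2π) = 92 Hz.
92 Hz mod fs = 16 Hz.
16 Hz ≤ fs/2 = 38 Hz, appears at 16 Hz.

16 Hz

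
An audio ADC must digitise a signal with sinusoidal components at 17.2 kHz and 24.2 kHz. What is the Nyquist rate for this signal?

48.4 kHz

Highest-frequency component: 24.2 kHz.
Nyquist rate = 2 × 24.2 kHz = 48.4 kHz.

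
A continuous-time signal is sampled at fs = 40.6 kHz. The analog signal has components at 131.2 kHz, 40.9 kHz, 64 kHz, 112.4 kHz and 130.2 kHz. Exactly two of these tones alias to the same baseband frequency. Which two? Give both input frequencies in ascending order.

fs/2 = 20.3 kHz.
131.2 kHz mod fs = 9.4 kHz.
9.4 kHz ≤ fs/2 = 20.3 kHz, appears at 9.4 kHz.
40.9 kHz mod fs = 0.3 kHz.
0.3 kHz ≤ fs/2 = 20.3 kHz, appears at 0.3 kHz.
64 kHz mod fs = 23.4 kHz.
23.4 kHz > fs/2 = 20.3 kHz, folds to fs − 23.4 kHz = 17.2 kHz.
112.4 kHz mod fs = 31.2 kHz.
31.2 kHz > fs/2 = 20.3 kHz, folds to fs − 31.2 kHz = 9.4 kHz.
130.2 kHz mod fs = 8.4 kHz.
8.4 kHz ≤ fs/2 = 20.3 kHz, appears at 8.4 kHz.
112.4 kHz and 131.2 kHz both map to 9.4 kHz.

112.4 kHz, 131.2 kHz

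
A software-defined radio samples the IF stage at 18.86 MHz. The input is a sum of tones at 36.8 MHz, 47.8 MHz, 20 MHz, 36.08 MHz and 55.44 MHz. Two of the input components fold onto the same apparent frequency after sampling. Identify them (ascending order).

fs/2 = 9.43 MHz.
36.8 MHz mod fs = 17.94 MHz.
17.94 MHz > fs/2 = 9.43 MHz, folds to fs − 17.94 MHz = 0.92 MHz.
47.8 MHz mod fs = 10.08 MHz.
10.08 MHz > fs/2 = 9.43 MHz, folds to fs − 10.08 MHz = 8.78 MHz.
20 MHz mod fs = 1.14 MHz.
1.14 MHz ≤ fs/2 = 9.43 MHz, appears at 1.14 MHz.
36.08 MHz mod fs = 17.22 MHz.
17.22 MHz > fs/2 = 9.43 MHz, folds to fs − 17.22 MHz = 1.64 MHz.
55.44 MHz mod fs = 17.72 MHz.
17.72 MHz > fs/2 = 9.43 MHz, folds to fs − 17.72 MHz = 1.14 MHz.
20 MHz and 55.44 MHz both map to 1.14 MHz.

20 MHz, 55.44 MHz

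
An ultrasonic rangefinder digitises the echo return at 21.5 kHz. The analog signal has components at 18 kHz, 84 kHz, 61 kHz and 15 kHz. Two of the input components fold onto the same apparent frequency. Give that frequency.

fs/2 = 10.75 kHz.
18 kHz > fs/2 = 10.75 kHz, folds to fs − 18 kHz = 3.5 kHz.
84 kHz mod fs = 19.5 kHz.
19.5 kHz > fs/2 = 10.75 kHz, folds to fs − 19.5 kHz = 2 kHz.
61 kHz mod fs = 18 kHz.
18 kHz > fs/2 = 10.75 kHz, folds to fs − 18 kHz = 3.5 kHz.
15 kHz > fs/2 = 10.75 kHz, folds to fs − 15 kHz = 6.5 kHz.
18 kHz and 61 kHz both map to 3.5 kHz.

3.5 kHz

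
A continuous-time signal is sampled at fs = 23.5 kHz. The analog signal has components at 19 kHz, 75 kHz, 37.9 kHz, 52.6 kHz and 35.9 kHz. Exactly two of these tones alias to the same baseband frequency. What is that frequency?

fs/2 = 11.75 kHz.
19 kHz > fs/2 = 11.75 kHz, folds to fs − 19 kHz = 4.5 kHz.
75 kHz mod fs = 4.5 kHz.
4.5 kHz ≤ fs/2 = 11.75 kHz, appears at 4.5 kHz.
37.9 kHz mod fs = 14.4 kHz.
14.4 kHz > fs/2 = 11.75 kHz, folds to fs − 14.4 kHz = 9.1 kHz.
52.6 kHz mod fs = 5.6 kHz.
5.6 kHz ≤ fs/2 = 11.75 kHz, appears at 5.6 kHz.
35.9 kHz mod fs = 12.4 kHz.
12.4 kHz > fs/2 = 11.75 kHz, folds to fs − 12.4 kHz = 11.1 kHz.
19 kHz and 75 kHz both map to 4.5 kHz.

4.5 kHz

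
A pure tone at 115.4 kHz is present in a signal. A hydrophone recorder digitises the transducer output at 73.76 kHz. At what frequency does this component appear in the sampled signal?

32.12 kHz

115.4 kHz mod fs = 41.64 kHz.
41.64 kHz > fs/2 = 36.88 kHz, folds to fs − 41.64 kHz = 32.12 kHz.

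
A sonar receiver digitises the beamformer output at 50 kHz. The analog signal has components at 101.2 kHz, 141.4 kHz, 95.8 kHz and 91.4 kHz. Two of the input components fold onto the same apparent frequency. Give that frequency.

fs/2 = 25 kHz.
101.2 kHz mod fs = 1.2 kHz.
1.2 kHz ≤ fs/2 = 25 kHz, appears at 1.2 kHz.
141.4 kHz mod fs = 41.4 kHz.
41.4 kHz > fs/2 = 25 kHz, folds to fs − 41.4 kHz = 8.6 kHz.
95.8 kHz mod fs = 45.8 kHz.
45.8 kHz > fs/2 = 25 kHz, folds to fs − 45.8 kHz = 4.2 kHz.
91.4 kHz mod fs = 41.4 kHz.
41.4 kHz > fs/2 = 25 kHz, folds to fs − 41.4 kHz = 8.6 kHz.
91.4 kHz and 141.4 kHz both map to 8.6 kHz.

8.6 kHz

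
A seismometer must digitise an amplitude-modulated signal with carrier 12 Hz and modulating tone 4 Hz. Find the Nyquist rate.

32 Hz

AM sidebands sit at fc ± fm = 8 Hz and 16 Hz.
Highest-frequency component: 16 Hz.
Nyquist rate = 2 × 16 Hz = 32 Hz.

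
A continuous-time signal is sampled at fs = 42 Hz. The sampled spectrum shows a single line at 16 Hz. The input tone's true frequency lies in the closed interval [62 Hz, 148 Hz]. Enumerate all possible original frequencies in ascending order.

Frequencies that alias to 16 Hz are k·fs ± 16 Hz for integer k ≥ 0.
k=0: 16 Hz.
k=1: 26 Hz, 58 Hz.
k=2: 68 Hz, 100 Hz.
k=3: 110 Hz, 142 Hz.
k=4: 152 Hz, 184 Hz.
Within [62 Hz, 148 Hz]: 68 Hz, 100 Hz, 110 Hz, 142 Hz.

68 Hz, 100 Hz, 110 Hz, 142 Hz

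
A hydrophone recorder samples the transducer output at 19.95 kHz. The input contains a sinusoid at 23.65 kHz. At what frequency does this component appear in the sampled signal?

3.7 kHz

23.65 kHz mod fs = 3.7 kHz.
3.7 kHz ≤ fs/2 = 9.975 kHz, appears at 3.7 kHz.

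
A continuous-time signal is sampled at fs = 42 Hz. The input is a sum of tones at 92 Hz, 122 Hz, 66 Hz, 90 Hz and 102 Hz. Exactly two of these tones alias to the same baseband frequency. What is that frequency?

fs/2 = 21 Hz.
92 Hz mod fs = 8 Hz.
8 Hz ≤ fs/2 = 21 Hz, appears at 8 Hz.
122 Hz mod fs = 38 Hz.
38 Hz > fs/2 = 21 Hz, folds to fs − 38 Hz = 4 Hz.
66 Hz mod fs = 24 Hz.
24 Hz > fs/2 = 21 Hz, folds to fs − 24 Hz = 18 Hz.
90 Hz mod fs = 6 Hz.
6 Hz ≤ fs/2 = 21 Hz, appears at 6 Hz.
102 Hz mod fs = 18 Hz.
18 Hz ≤ fs/2 = 21 Hz, appears at 18 Hz.
66 Hz and 102 Hz both map to 18 Hz.

18 Hz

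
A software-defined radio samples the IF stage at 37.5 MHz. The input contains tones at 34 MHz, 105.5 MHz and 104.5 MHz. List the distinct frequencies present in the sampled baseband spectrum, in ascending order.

fs/2 = 18.75 MHz.
34 MHz > fs/2 = 18.75 MHz, folds to fs − 34 MHz = 3.5 MHz.
105.5 MHz mod fs = 30.5 MHz.
30.5 MHz > fs/2 = 18.75 MHz, folds to fs − 30.5 MHz = 7 MHz.
104.5 MHz mod fs = 29.5 MHz.
29.5 MHz > fs/2 = 18.75 MHz, folds to fs − 29.5 MHz = 8 MHz.
Distinct values: {3.5 MHz, 7 MHz, 8 MHz}.

3.5 MHz, 7 MHz, 8 MHz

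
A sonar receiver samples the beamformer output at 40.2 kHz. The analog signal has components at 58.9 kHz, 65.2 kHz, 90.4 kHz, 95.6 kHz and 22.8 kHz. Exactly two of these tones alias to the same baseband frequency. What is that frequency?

15.2 kHz

fs/2 = 20.1 kHz.
58.9 kHz mod fs = 18.7 kHz.
18.7 kHz ≤ fs/2 = 20.1 kHz, appears at 18.7 kHz.
65.2 kHz mod fs = 25 kHz.
25 kHz > fs/2 = 20.1 kHz, folds to fs − 25 kHz = 15.2 kHz.
90.4 kHz mod fs = 10 kHz.
10 kHz ≤ fs/2 = 20.1 kHz, appears at 10 kHz.
95.6 kHz mod fs = 15.2 kHz.
15.2 kHz ≤ fs/2 = 20.1 kHz, appears at 15.2 kHz.
22.8 kHz > fs/2 = 20.1 kHz, folds to fs − 22.8 kHz = 17.4 kHz.
65.2 kHz and 95.6 kHz both map to 15.2 kHz.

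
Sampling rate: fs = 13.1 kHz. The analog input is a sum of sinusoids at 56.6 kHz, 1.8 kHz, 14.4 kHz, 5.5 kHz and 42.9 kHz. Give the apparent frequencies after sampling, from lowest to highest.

1.3 kHz, 1.8 kHz, 3.6 kHz, 4.2 kHz, 5.5 kHz

fs/2 = 6.55 kHz.
56.6 kHz mod fs = 4.2 kHz.
4.2 kHz ≤ fs/2 = 6.55 kHz, appears at 4.2 kHz.
1.8 kHz ≤ fs/2 = 6.55 kHz, passes unchanged.
14.4 kHz mod fs = 1.3 kHz.
1.3 kHz ≤ fs/2 = 6.55 kHz, appears at 1.3 kHz.
5.5 kHz ≤ fs/2 = 6.55 kHz, passes unchanged.
42.9 kHz mod fs = 3.6 kHz.
3.6 kHz ≤ fs/2 = 6.55 kHz, appears at 3.6 kHz.
Distinct values: {1.3 kHz, 1.8 kHz, 3.6 kHz, 4.2 kHz, 5.5 kHz}.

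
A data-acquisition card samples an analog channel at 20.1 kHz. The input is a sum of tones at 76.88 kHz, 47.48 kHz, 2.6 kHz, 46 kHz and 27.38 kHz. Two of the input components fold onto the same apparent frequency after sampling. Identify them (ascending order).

fs/2 = 10.05 kHz.
76.88 kHz mod fs = 16.58 kHz.
16.58 kHz > fs/2 = 10.05 kHz, folds to fs − 16.58 kHz = 3.52 kHz.
47.48 kHz mod fs = 7.28 kHz.
7.28 kHz ≤ fs/2 = 10.05 kHz, appears at 7.28 kHz.
2.6 kHz ≤ fs/2 = 10.05 kHz, passes unchanged.
46 kHz mod fs = 5.8 kHz.
5.8 kHz ≤ fs/2 = 10.05 kHz, appears at 5.8 kHz.
27.38 kHz mod fs = 7.28 kHz.
7.28 kHz ≤ fs/2 = 10.05 kHz, appears at 7.28 kHz.
27.38 kHz and 47.48 kHz both map to 7.28 kHz.

27.38 kHz, 47.48 kHz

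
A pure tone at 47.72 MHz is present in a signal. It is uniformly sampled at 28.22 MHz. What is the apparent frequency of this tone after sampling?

8.72 MHz

47.72 MHz mod fs = 19.5 MHz.
19.5 MHz > fs/2 = 14.11 MHz, folds to fs − 19.5 MHz = 8.72 MHz.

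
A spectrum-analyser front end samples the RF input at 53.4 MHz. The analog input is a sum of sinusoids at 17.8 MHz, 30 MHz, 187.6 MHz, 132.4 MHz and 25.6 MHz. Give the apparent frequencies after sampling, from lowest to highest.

fs/2 = 26.7 MHz.
17.8 MHz ≤ fs/2 = 26.7 MHz, passes unchanged.
30 MHz > fs/2 = 26.7 MHz, folds to fs − 30 MHz = 23.4 MHz.
187.6 MHz mod fs = 27.4 MHz.
27.4 MHz > fs/2 = 26.7 MHz, folds to fs − 27.4 MHz = 26 MHz.
132.4 MHz mod fs = 25.6 MHz.
25.6 MHz ≤ fs/2 = 26.7 MHz, appears at 25.6 MHz.
25.6 MHz ≤ fs/2 = 26.7 MHz, passes unchanged.
Distinct values: {17.8 MHz, 23.4 MHz, 25.6 MHz, 26 MHz}.

17.8 MHz, 23.4 MHz, 25.6 MHz, 26 MHz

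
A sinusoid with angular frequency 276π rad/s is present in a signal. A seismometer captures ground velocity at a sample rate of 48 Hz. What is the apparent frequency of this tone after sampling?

ω = 276π rad/s → f = ω/(2π) = 138 Hz.
138 Hz mod fs = 42 Hz.
42 Hz > fs/2 = 24 Hz, folds to fs − 42 Hz = 6 Hz.

6 Hz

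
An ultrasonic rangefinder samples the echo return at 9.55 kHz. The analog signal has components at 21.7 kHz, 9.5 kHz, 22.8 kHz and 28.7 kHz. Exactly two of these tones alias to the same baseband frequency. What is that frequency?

0.05 kHz

fs/2 = 4.775 kHz.
21.7 kHz mod fs = 2.6 kHz.
2.6 kHz ≤ fs/2 = 4.775 kHz, appears at 2.6 kHz.
9.5 kHz > fs/2 = 4.775 kHz, folds to fs − 9.5 kHz = 0.05 kHz.
22.8 kHz mod fs = 3.7 kHz.
3.7 kHz ≤ fs/2 = 4.775 kHz, appears at 3.7 kHz.
28.7 kHz mod fs = 0.05 kHz.
0.05 kHz ≤ fs/2 = 4.775 kHz, appears at 0.05 kHz.
9.5 kHz and 28.7 kHz both map to 0.05 kHz.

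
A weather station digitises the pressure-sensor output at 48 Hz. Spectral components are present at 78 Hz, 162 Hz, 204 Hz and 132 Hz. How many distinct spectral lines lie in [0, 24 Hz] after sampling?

2

fs/2 = 24 Hz.
78 Hz mod fs = 30 Hz.
30 Hz > fs/2 = 24 Hz, folds to fs − 30 Hz = 18 Hz.
162 Hz mod fs = 18 Hz.
18 Hz ≤ fs/2 = 24 Hz, appears at 18 Hz.
204 Hz mod fs = 12 Hz.
12 Hz ≤ fs/2 = 24 Hz, appears at 12 Hz.
132 Hz mod fs = 36 Hz.
36 Hz > fs/2 = 24 Hz, folds to fs − 36 Hz = 12 Hz.
Distinct values: {12 Hz, 18 Hz} → 2.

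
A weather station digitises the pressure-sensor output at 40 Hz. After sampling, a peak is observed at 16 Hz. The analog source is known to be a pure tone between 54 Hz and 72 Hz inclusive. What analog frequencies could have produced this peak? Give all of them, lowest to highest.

Frequencies that alias to 16 Hz are k·fs ± 16 Hz for integer k ≥ 0.
k=0: 16 Hz.
k=1: 24 Hz, 56 Hz.
k=2: 64 Hz, 96 Hz.
k=3: 104 Hz, 136 Hz.
Within [54 Hz, 72 Hz]: 56 Hz, 64 Hz.

56 Hz, 64 Hz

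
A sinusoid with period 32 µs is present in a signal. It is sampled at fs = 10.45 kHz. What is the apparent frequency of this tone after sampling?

0.1 kHz

T = 32 µs → f = 1/T = 31.25 kHz.
31.25 kHz mod fs = 10.35 kHz.
10.35 kHz > fs/2 = 5.225 kHz, folds to fs − 10.35 kHz = 0.1 kHz.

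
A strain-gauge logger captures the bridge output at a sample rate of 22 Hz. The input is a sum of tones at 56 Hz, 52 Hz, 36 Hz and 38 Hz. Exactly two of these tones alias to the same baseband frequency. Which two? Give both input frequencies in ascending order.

fs/2 = 11 Hz.
56 Hz mod fs = 12 Hz.
12 Hz > fs/2 = 11 Hz, folds to fs − 12 Hz = 10 Hz.
52 Hz mod fs = 8 Hz.
8 Hz ≤ fs/2 = 11 Hz, appears at 8 Hz.
36 Hz mod fs = 14 Hz.
14 Hz > fs/2 = 11 Hz, folds to fs − 14 Hz = 8 Hz.
38 Hz mod fs = 16 Hz.
16 Hz > fs/2 = 11 Hz, folds to fs − 16 Hz = 6 Hz.
36 Hz and 52 Hz both map to 8 Hz.

36 Hz, 52 Hz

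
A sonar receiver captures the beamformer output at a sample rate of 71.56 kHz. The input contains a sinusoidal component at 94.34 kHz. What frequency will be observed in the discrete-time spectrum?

22.78 kHz

94.34 kHz mod fs = 22.78 kHz.
22.78 kHz ≤ fs/2 = 35.78 kHz, appears at 22.78 kHz.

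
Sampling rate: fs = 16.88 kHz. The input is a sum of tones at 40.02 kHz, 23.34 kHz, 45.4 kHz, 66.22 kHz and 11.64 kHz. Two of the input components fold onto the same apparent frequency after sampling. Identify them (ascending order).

fs/2 = 8.44 kHz.
40.02 kHz mod fs = 6.26 kHz.
6.26 kHz ≤ fs/2 = 8.44 kHz, appears at 6.26 kHz.
23.34 kHz mod fs = 6.46 kHz.
6.46 kHz ≤ fs/2 = 8.44 kHz, appears at 6.46 kHz.
45.4 kHz mod fs = 11.64 kHz.
11.64 kHz > fs/2 = 8.44 kHz, folds to fs − 11.64 kHz = 5.24 kHz.
66.22 kHz mod fs = 15.58 kHz.
15.58 kHz > fs/2 = 8.44 kHz, folds to fs − 15.58 kHz = 1.3 kHz.
11.64 kHz > fs/2 = 8.44 kHz, folds to fs − 11.64 kHz = 5.24 kHz.
11.64 kHz and 45.4 kHz both map to 5.24 kHz.

11.64 kHz, 45.4 kHz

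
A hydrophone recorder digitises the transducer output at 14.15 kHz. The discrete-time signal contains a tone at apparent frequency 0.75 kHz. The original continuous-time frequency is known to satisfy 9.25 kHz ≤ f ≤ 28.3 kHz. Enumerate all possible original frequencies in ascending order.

13.4 kHz, 14.9 kHz, 27.55 kHz

Frequencies that alias to 0.75 kHz are k·fs ± 0.75 kHz for integer k ≥ 0.
k=0: 0.75 kHz.
k=1: 13.4 kHz, 14.9 kHz.
k=2: 27.55 kHz, 29.05 kHz.
k=3: 41.7 kHz, 43.2 kHz.
Within [9.25 kHz, 28.3 kHz]: 13.4 kHz, 14.9 kHz, 27.55 kHz.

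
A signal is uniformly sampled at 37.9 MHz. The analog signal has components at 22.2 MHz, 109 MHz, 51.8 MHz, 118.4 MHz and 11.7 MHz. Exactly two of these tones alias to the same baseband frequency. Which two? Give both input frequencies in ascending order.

109 MHz, 118.4 MHz

fs/2 = 18.95 MHz.
22.2 MHz > fs/2 = 18.95 MHz, folds to fs − 22.2 MHz = 15.7 MHz.
109 MHz mod fs = 33.2 MHz.
33.2 MHz > fs/2 = 18.95 MHz, folds to fs − 33.2 MHz = 4.7 MHz.
51.8 MHz mod fs = 13.9 MHz.
13.9 MHz ≤ fs/2 = 18.95 MHz, appears at 13.9 MHz.
118.4 MHz mod fs = 4.7 MHz.
4.7 MHz ≤ fs/2 = 18.95 MHz, appears at 4.7 MHz.
11.7 MHz ≤ fs/2 = 18.95 MHz, passes unchanged.
109 MHz and 118.4 MHz both map to 4.7 MHz.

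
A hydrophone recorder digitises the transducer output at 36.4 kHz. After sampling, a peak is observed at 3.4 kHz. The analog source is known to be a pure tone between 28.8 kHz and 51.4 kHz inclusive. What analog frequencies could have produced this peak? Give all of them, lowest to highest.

33 kHz, 39.8 kHz

Frequencies that alias to 3.4 kHz are k·fs ± 3.4 kHz for integer k ≥ 0.
k=0: 3.4 kHz.
k=1: 33 kHz, 39.8 kHz.
k=2: 69.4 kHz, 76.2 kHz.
Within [28.8 kHz, 51.4 kHz]: 33 kHz, 39.8 kHz.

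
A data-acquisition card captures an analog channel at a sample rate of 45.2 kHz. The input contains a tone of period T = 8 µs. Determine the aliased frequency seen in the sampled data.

10.6 kHz

T = 8 µs → f = 1/T = 125 kHz.
125 kHz mod fs = 34.6 kHz.
34.6 kHz > fs/2 = 22.6 kHz, folds to fs − 34.6 kHz = 10.6 kHz.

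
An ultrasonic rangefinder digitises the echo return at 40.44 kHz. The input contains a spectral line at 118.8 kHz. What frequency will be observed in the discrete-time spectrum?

2.52 kHz

118.8 kHz mod fs = 37.92 kHz.
37.92 kHz > fs/2 = 20.22 kHz, folds to fs − 37.92 kHz = 2.52 kHz.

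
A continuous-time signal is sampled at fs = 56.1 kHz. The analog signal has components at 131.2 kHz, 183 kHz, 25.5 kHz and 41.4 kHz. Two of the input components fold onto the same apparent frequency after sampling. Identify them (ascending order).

41.4 kHz, 183 kHz

fs/2 = 28.05 kHz.
131.2 kHz mod fs = 19 kHz.
19 kHz ≤ fs/2 = 28.05 kHz, appears at 19 kHz.
183 kHz mod fs = 14.7 kHz.
14.7 kHz ≤ fs/2 = 28.05 kHz, appears at 14.7 kHz.
25.5 kHz ≤ fs/2 = 28.05 kHz, passes unchanged.
41.4 kHz > fs/2 = 28.05 kHz, folds to fs − 41.4 kHz = 14.7 kHz.
41.4 kHz and 183 kHz both map to 14.7 kHz.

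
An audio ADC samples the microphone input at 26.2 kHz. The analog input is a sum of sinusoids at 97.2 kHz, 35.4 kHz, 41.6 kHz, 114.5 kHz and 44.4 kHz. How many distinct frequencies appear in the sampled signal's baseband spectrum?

5

fs/2 = 13.1 kHz.
97.2 kHz mod fs = 18.6 kHz.
18.6 kHz > fs/2 = 13.1 kHz, folds to fs − 18.6 kHz = 7.6 kHz.
35.4 kHz mod fs = 9.2 kHz.
9.2 kHz ≤ fs/2 = 13.1 kHz, appears at 9.2 kHz.
41.6 kHz mod fs = 15.4 kHz.
15.4 kHz > fs/2 = 13.1 kHz, folds to fs − 15.4 kHz = 10.8 kHz.
114.5 kHz mod fs = 9.7 kHz.
9.7 kHz ≤ fs/2 = 13.1 kHz, appears at 9.7 kHz.
44.4 kHz mod fs = 18.2 kHz.
18.2 kHz > fs/2 = 13.1 kHz, folds to fs − 18.2 kHz = 8 kHz.
Distinct values: {7.6 kHz, 8 kHz, 9.2 kHz, 9.7 kHz, 10.8 kHz} → 5.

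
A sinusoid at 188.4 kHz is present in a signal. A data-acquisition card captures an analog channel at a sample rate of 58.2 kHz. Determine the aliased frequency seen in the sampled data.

13.8 kHz

188.4 kHz mod fs = 13.8 kHz.
13.8 kHz ≤ fs/2 = 29.1 kHz, appears at 13.8 kHz.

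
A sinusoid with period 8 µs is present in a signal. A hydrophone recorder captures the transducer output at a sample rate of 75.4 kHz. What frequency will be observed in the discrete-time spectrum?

25.8 kHz

T = 8 µs → f = 1/T = 125 kHz.
125 kHz mod fs = 49.6 kHz.
49.6 kHz > fs/2 = 37.7 kHz, folds to fs − 49.6 kHz = 25.8 kHz.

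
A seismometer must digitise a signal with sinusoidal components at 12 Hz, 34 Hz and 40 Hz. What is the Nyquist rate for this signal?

Highest-frequency component: 40 Hz.
Nyquist rate = 2 × 40 Hz = 80 Hz.

80 Hz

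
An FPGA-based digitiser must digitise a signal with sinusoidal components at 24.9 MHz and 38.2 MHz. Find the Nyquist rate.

Highest-frequency component: 38.2 MHz.
Nyquist rate = 2 × 38.2 MHz = 76.4 MHz.

76.4 MHz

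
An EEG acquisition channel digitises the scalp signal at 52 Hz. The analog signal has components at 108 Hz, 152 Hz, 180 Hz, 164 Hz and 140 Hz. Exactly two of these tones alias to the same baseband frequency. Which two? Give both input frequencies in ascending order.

108 Hz, 152 Hz

fs/2 = 26 Hz.
108 Hz mod fs = 4 Hz.
4 Hz ≤ fs/2 = 26 Hz, appears at 4 Hz.
152 Hz mod fs = 48 Hz.
48 Hz > fs/2 = 26 Hz, folds to fs − 48 Hz = 4 Hz.
180 Hz mod fs = 24 Hz.
24 Hz ≤ fs/2 = 26 Hz, appears at 24 Hz.
164 Hz mod fs = 8 Hz.
8 Hz ≤ fs/2 = 26 Hz, appears at 8 Hz.
140 Hz mod fs = 36 Hz.
36 Hz > fs/2 = 26 Hz, folds to fs − 36 Hz = 16 Hz.
108 Hz and 152 Hz both map to 4 Hz.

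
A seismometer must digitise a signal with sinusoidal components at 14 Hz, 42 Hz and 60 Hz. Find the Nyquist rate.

Highest-frequency component: 60 Hz.
Nyquist rate = 2 × 60 Hz = 120 Hz.

120 Hz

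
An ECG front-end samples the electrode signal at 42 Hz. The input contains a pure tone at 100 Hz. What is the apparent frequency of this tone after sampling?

16 Hz

100 Hz mod fs = 16 Hz.
16 Hz ≤ fs/2 = 21 Hz, appears at 16 Hz.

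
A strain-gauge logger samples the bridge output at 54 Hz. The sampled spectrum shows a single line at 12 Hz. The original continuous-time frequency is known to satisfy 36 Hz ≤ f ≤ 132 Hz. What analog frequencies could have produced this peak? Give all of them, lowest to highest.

42 Hz, 66 Hz, 96 Hz, 120 Hz

Frequencies that alias to 12 Hz are k·fs ± 12 Hz for integer k ≥ 0.
k=0: 12 Hz.
k=1: 42 Hz, 66 Hz.
k=2: 96 Hz, 120 Hz.
k=3: 150 Hz, 174 Hz.
Within [36 Hz, 132 Hz]: 42 Hz, 66 Hz, 96 Hz, 120 Hz.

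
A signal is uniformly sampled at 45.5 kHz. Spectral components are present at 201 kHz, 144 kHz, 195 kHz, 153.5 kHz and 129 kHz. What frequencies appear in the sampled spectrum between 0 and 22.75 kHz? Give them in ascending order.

7.5 kHz, 13 kHz, 17 kHz, 19 kHz

fs/2 = 22.75 kHz.
201 kHz mod fs = 19 kHz.
19 kHz ≤ fs/2 = 22.75 kHz, appears at 19 kHz.
144 kHz mod fs = 7.5 kHz.
7.5 kHz ≤ fs/2 = 22.75 kHz, appears at 7.5 kHz.
195 kHz mod fs = 13 kHz.
13 kHz ≤ fs/2 = 22.75 kHz, appears at 13 kHz.
153.5 kHz mod fs = 17 kHz.
17 kHz ≤ fs/2 = 22.75 kHz, appears at 17 kHz.
129 kHz mod fs = 38 kHz.
38 kHz > fs/2 = 22.75 kHz, folds to fs − 38 kHz = 7.5 kHz.
Distinct values: {7.5 kHz, 13 kHz, 17 kHz, 19 kHz}.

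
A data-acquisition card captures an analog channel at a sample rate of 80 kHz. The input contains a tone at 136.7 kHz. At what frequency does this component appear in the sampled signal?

136.7 kHz mod fs = 56.7 kHz.
56.7 kHz > fs/2 = 40 kHz, folds to fs − 56.7 kHz = 23.3 kHz.

23.3 kHz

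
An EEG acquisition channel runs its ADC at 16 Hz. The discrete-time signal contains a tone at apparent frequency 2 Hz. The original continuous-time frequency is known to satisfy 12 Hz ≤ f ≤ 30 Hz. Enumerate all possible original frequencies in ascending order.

14 Hz, 18 Hz, 30 Hz

Frequencies that alias to 2 Hz are k·fs ± 2 Hz for integer k ≥ 0.
k=0: 2 Hz.
k=1: 14 Hz, 18 Hz.
k=2: 30 Hz, 34 Hz.
k=3: 46 Hz, 50 Hz.
Within [12 Hz, 30 Hz]: 14 Hz, 18 Hz, 30 Hz.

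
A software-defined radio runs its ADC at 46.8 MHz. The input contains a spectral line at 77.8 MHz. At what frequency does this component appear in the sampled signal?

77.8 MHz mod fs = 31 MHz.
31 MHz > fs/2 = 23.4 MHz, folds to fs − 31 MHz = 15.8 MHz.

15.8 MHz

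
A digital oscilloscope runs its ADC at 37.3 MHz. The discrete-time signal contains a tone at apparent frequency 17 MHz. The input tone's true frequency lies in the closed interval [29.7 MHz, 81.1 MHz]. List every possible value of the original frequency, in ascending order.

Frequencies that alias to 17 MHz are k·fs ± 17 MHz for integer k ≥ 0.
k=0: 17 MHz.
k=1: 20.3 MHz, 54.3 MHz.
k=2: 57.6 MHz, 91.6 MHz.
k=3: 94.9 MHz, 128.9 MHz.
Within [29.7 MHz, 81.1 MHz]: 54.3 MHz, 57.6 MHz.

54.3 MHz, 57.6 MHz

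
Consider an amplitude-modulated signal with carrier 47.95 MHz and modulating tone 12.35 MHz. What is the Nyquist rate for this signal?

120.6 MHz

AM sidebands sit at fc ± fm = 35.6 MHz and 60.3 MHz.
Highest-frequency component: 60.3 MHz.
Nyquist rate = 2 × 60.3 MHz = 120.6 MHz.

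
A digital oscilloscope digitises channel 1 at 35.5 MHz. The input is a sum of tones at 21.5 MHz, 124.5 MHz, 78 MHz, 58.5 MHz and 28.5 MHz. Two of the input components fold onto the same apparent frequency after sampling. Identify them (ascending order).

fs/2 = 17.75 MHz.
21.5 MHz > fs/2 = 17.75 MHz, folds to fs − 21.5 MHz = 14 MHz.
124.5 MHz mod fs = 18 MHz.
18 MHz > fs/2 = 17.75 MHz, folds to fs − 18 MHz = 17.5 MHz.
78 MHz mod fs = 7 MHz.
7 MHz ≤ fs/2 = 17.75 MHz, appears at 7 MHz.
58.5 MHz mod fs = 23 MHz.
23 MHz > fs/2 = 17.75 MHz, folds to fs − 23 MHz = 12.5 MHz.
28.5 MHz > fs/2 = 17.75 MHz, folds to fs − 28.5 MHz = 7 MHz.
28.5 MHz and 78 MHz both map to 7 MHz.

28.5 MHz, 78 MHz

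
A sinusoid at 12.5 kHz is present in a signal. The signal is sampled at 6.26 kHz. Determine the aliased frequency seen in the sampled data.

0.02 kHz

12.5 kHz mod fs = 6.24 kHz.
6.24 kHz > fs/2 = 3.13 kHz, folds to fs − 6.24 kHz = 0.02 kHz.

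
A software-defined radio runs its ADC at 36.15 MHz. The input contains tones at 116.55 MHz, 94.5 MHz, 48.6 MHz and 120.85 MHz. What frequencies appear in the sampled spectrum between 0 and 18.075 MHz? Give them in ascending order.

fs/2 = 18.075 MHz.
116.55 MHz mod fs = 8.1 MHz.
8.1 MHz ≤ fs/2 = 18.075 MHz, appears at 8.1 MHz.
94.5 MHz mod fs = 22.2 MHz.
22.2 MHz > fs/2 = 18.075 MHz, folds to fs − 22.2 MHz = 13.95 MHz.
48.6 MHz mod fs = 12.45 MHz.
12.45 MHz ≤ fs/2 = 18.075 MHz, appears at 12.45 MHz.
120.85 MHz mod fs = 12.4 MHz.
12.4 MHz ≤ fs/2 = 18.075 MHz, appears at 12.4 MHz.
Distinct values: {8.1 MHz, 12.4 MHz, 12.45 MHz, 13.95 MHz}.

8.1 MHz, 12.4 MHz, 12.45 MHz, 13.95 MHz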